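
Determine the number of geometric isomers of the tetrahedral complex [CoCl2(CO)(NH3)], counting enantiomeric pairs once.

1

In a tetrahedral complex all four positions are equivalent and every pair of ligands is adjacent — there is no cis/trans distinction.
Only one geometric arrangement is possible.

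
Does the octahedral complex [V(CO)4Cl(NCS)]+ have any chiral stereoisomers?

no

An octahedron has six vertices in three trans pairs; every non-trans pair is cis.
The distinct arrangements are (2 in all): Cl and NCS mutually trans; Cl and NCS mutually cis.
Each arrangement has an internal mirror plane or centre of symmetry, so none is chiral.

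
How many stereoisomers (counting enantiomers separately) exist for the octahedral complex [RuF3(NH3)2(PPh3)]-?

3

In an octahedral complex each vertex has one trans partner and four cis neighbours.
Working through the distinct placements yields 3 geometric isomers: F mer, NH3 cis; F mer, NH3 trans; F fac, NH3 cis.
Each arrangement has an internal mirror plane or centre of symmetry, so none is chiral.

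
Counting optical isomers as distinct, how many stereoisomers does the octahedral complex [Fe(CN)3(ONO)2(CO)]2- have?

3

There are 3 geometric isomers: CN mer, ONO trans; CN mer, ONO cis; CN fac, ONO cis.
Each arrangement has an internal mirror plane or centre of symmetry, so none is chiral.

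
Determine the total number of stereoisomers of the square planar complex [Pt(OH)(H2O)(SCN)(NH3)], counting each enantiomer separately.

3

A square has two trans pairs of vertices; adjacent vertices are cis.
Working through the distinct placements yields 3 geometric isomers: (H2O/OH trans, NH3/SCN trans); (H2O/SCN trans, NH3/OH trans); (H2O/NH3 trans, OH/SCN trans).
Each arrangement has an internal mirror plane or centre of symmetry, so none is chiral.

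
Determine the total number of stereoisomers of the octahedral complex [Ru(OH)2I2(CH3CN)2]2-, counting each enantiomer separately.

6

In an octahedral complex each vertex has one trans partner and four cis neighbours.
The distinct arrangements are (5 in all): OH trans, I trans, CH3CN trans; OH cis, I cis, CH3CN trans; OH trans, I cis, CH3CN cis; OH cis, I cis, CH3CN cis (chiral); OH cis, I trans, CH3CN cis.
One of these lacks any improper symmetry element and so occurs as an enantiomeric pair, giving 5 + 1 = 6 stereoisomers in total.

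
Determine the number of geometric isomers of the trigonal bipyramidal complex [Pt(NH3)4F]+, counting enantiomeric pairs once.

2

A trigonal bipyramid has two axial and three equatorial sites, which are chemically inequivalent.
The distinct arrangements are (2 in all): F axial; F equatorial.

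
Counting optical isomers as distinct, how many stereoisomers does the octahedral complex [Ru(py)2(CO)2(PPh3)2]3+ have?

In an octahedral complex each vertex has one trans partner and four cis neighbours.
There are 5 geometric isomers: py trans, CO trans, PPh3 trans; py cis, CO trans, PPh3 cis; py trans, CO cis, PPh3 cis; py cis, CO cis, PPh3 cis (chiral); py cis, CO cis, PPh3 trans.
One of these lacks any improper symmetry element and so occurs as an enantiomeric pair, giving 5 + 1 = 6 stereoisomers in total.

6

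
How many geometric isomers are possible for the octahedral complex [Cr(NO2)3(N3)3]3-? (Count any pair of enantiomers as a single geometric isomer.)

2

An octahedron has six vertices in three trans pairs; every non-trans pair is cis.
Systematic placement gives 2 geometric isomers: NO2 mer; NO2 fac.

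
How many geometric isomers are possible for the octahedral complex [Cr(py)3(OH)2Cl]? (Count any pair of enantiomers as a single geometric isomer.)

The six octahedral sites form three mutually perpendicular trans pairs.
Systematic placement gives 3 geometric isomers: py mer, OH cis; py mer, OH trans; py fac, OH cis.

3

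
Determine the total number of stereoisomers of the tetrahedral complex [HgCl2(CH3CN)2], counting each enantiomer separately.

In a tetrahedral complex all four positions are equivalent and every pair of ligands is adjacent — there is no cis/trans distinction.
Only one geometric arrangement is possible.

1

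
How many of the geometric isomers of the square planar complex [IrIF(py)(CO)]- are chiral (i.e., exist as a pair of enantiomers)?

0

A square has two trans pairs of vertices; adjacent vertices are cis.
Working through the distinct placements yields 3 geometric isomers: (CO/I trans, F/py trans); (CO/py trans, F/I trans); (CO/F trans, I/py trans).
Each arrangement has an internal mirror plane or centre of symmetry, so none is chiral.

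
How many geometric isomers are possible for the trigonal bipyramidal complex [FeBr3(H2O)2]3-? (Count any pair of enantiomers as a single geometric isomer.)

A trigonal bipyramid has two axial and three equatorial sites, which are chemically inequivalent.
Systematic placement gives 3 geometric isomers: H2O both equatorial; H2O one axial, one equatorial; H2O both axial.

3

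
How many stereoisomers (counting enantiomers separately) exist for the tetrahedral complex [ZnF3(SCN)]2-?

1

All four vertices of a tetrahedron are equivalent and mutually adjacent, so cis/trans isomerism cannot arise.
Only one geometric arrangement is possible.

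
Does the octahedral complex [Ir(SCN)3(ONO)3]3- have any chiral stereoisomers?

no

In an octahedral complex each vertex has one trans partner and four cis neighbours.
There are 2 geometric isomers: SCN mer; SCN fac.
Each arrangement has an internal mirror plane or centre of symmetry, so none is chiral.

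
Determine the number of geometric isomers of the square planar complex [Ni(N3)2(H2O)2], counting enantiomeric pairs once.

2

There are 2 geometric isomers: N3 cis; N3 trans.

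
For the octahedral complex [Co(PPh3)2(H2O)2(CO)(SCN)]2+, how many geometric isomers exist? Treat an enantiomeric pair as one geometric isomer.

The six octahedral sites form three mutually perpendicular trans pairs.
Working through the distinct placements yields 6 geometric isomers: PPh3 cis, H2O cis (3 arrangements, 2 chiral); PPh3 trans, H2O cis; PPh3 cis, H2O trans; PPh3 trans, H2O trans.

6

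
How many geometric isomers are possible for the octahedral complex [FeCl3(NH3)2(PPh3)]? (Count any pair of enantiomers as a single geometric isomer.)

In an octahedral complex each vertex has one trans partner and four cis neighbours.
Working through the distinct placements yields 3 geometric isomers: Cl mer, NH3 cis; Cl mer, NH3 trans; Cl fac, NH3 cis.

3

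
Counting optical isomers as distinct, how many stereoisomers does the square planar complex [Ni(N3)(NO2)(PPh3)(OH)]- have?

3

Systematic placement gives 3 geometric isomers: (N3/OH trans, NO2/PPh3 trans); (N3/PPh3 trans, NO2/OH trans); (N3/NO2 trans, OH/PPh3 trans).
Each arrangement has an internal mirror plane or centre of symmetry, so none is chiral.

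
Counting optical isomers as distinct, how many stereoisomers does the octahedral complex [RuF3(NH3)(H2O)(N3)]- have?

5

In an octahedral complex each vertex has one trans partner and four cis neighbours.
There are 4 geometric isomers: F mer (3 arrangements); F fac (chiral).
One of these lacks any improper symmetry element and so occurs as an enantiomeric pair, giving 4 + 1 = 5 stereoisomers in total.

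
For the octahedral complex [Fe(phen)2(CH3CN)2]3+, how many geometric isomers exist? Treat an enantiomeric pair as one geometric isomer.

2

An octahedron has six vertices in three trans pairs; every non-trans pair is cis.
Each phen is bidentate and must span two cis positions.
There are 2 geometric isomers: CH3CN trans; CH3CN cis (chiral).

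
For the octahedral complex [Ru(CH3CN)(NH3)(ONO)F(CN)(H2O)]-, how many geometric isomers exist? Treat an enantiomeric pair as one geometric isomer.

15

Placing the ligands in turn and identifying arrangements related by rotation or reflection leaves 15 distinct geometric isomers.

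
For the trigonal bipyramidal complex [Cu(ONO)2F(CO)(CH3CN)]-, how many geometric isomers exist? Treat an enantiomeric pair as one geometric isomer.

A trigonal bipyramid has two axial and three equatorial sites, which are chemically inequivalent.
Systematic enumeration (placing each ligand type in turn and discarding arrangements equivalent by rotation or reflection) gives 7 geometric isomers.

7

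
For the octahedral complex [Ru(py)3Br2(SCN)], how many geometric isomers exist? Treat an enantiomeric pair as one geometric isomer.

3

The six octahedral sites form three mutually perpendicular trans pairs.
The distinct arrangements are (3 in all): py mer, Br trans; py mer, Br cis; py fac, Br cis.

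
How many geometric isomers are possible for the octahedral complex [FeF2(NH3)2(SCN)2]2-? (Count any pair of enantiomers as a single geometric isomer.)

5

In an octahedral complex each vertex has one trans partner and four cis neighbours.
The distinct arrangements are (5 in all): F trans, NH3 trans, SCN trans; F trans, NH3 cis, SCN cis; F cis, NH3 cis, SCN trans; F cis, NH3 cis, SCN cis (chiral); F cis, NH3 trans, SCN cis.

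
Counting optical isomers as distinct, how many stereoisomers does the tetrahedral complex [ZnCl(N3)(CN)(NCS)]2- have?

All four vertices of a tetrahedron are equivalent and mutually adjacent, so cis/trans isomerism cannot arise.
Only one geometric arrangement is possible; it has no improper symmetry element, so it exists as a pair of enantiomers (2 stereoisomers).

2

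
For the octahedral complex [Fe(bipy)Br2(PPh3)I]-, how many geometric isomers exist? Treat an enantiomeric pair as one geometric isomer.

4

The six octahedral sites form three mutually perpendicular trans pairs.
Each bipy is bidentate and must span two cis positions.
Systematic placement gives 4 geometric isomers: Br trans; Br cis (3 arrangements, 2 chiral).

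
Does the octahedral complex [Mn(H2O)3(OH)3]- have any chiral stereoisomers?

The six octahedral sites form three mutually perpendicular trans pairs.
Working through the distinct placements yields 2 geometric isomers: H2O mer; H2O fac.
Each arrangement has an internal mirror plane or centre of symmetry, so none is chiral.

no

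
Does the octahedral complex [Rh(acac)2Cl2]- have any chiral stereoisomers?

Each acac is bidentate and must span two cis positions.
There are 2 geometric isomers: Cl trans; Cl cis (chiral).
One of these lacks any improper symmetry element and so occurs as an enantiomeric pair, giving 2 + 1 = 3 stereoisomers in total.

yes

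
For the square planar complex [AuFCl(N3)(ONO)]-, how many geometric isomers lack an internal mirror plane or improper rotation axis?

In a square planar complex each vertex has one trans partner and two cis neighbours.
Systematic placement gives 3 geometric isomers: (Cl/N3 trans, F/ONO trans); (Cl/ONO trans, F/N3 trans); (Cl/F trans, N3/ONO trans).
Each arrangement has an internal mirror plane or centre of symmetry, so none is chiral.

0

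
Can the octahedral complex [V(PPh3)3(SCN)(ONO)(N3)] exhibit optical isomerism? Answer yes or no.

Systematic placement gives 4 geometric isomers: PPh3 mer (3 arrangements); PPh3 fac (chiral).
One of these lacks any improper symmetry element and so occurs as an enantiomeric pair, giving 4 + 1 = 5 stereoisomers in total.

yes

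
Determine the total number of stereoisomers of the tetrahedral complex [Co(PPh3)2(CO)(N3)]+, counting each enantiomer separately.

In a tetrahedral complex all four positions are equivalent and every pair of ligands is adjacent — there is no cis/trans distinction.
Only one geometric arrangement is possible.

1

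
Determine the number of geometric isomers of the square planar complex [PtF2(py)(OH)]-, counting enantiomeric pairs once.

2

In a square planar complex each vertex has one trans partner and two cis neighbours.
Working through the distinct placements yields 2 geometric isomers: F cis; F trans.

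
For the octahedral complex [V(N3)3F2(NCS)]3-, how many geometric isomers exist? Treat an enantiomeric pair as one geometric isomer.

There are 3 geometric isomers: N3 mer, F trans; N3 fac, F cis; N3 mer, F cis.

3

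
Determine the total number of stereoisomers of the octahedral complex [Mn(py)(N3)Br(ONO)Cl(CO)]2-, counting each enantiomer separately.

In an octahedral complex each vertex has one trans partner and four cis neighbours.
Systematic enumeration (placing each ligand type in turn and discarding arrangements equivalent by rotation or reflection) gives 15 geometric isomers.
Of these, 15 lack any improper symmetry element and so occur as enantiomeric pairs, giving 15 + 15 = 30 stereoisomers in total.

30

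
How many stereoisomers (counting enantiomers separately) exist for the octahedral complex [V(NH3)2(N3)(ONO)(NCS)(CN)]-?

An octahedron has six vertices in three trans pairs; every non-trans pair is cis.
Systematic enumeration (placing each ligand type in turn and discarding arrangements equivalent by rotation or reflection) gives 9 geometric isomers.
Of these, 6 lack any improper symmetry element and so occur as enantiomeric pairs, giving 9 + 6 = 15 stereoisomers in total.

15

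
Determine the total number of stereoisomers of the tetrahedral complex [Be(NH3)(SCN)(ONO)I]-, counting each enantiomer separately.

2

In a tetrahedral complex all four positions are equivalent and every pair of ligands is adjacent — there is no cis/trans distinction.
Only one geometric arrangement is possible; it has no improper symmetry element, so it exists as a pair of enantiomers (2 stereoisomers).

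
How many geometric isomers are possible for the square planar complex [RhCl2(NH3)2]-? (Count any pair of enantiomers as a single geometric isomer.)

A square has two trans pairs of vertices; adjacent vertices are cis.
The distinct arrangements are (2 in all): Cl cis; Cl trans.

2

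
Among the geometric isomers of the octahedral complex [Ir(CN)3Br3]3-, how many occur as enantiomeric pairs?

An octahedron has six vertices in three trans pairs; every non-trans pair is cis.
There are 2 geometric isomers: CN mer; CN fac.
Each arrangement has an internal mirror plane or centre of symmetry, so none is chiral.

0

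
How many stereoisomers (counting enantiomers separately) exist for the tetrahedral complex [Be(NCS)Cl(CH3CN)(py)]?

2

All four vertices of a tetrahedron are equivalent and mutually adjacent, so cis/trans isomerism cannot arise.
Only one geometric arrangement is possible; it has no improper symmetry element, so it exists as a pair of enantiomers (2 stereoisomers).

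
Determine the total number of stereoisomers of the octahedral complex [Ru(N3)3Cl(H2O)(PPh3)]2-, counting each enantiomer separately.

The six octahedral sites form three mutually perpendicular trans pairs.
There are 4 geometric isomers: N3 mer (3 arrangements); N3 fac (chiral).
One of these lacks any improper symmetry element and so occurs as an enantiomeric pair, giving 4 + 1 = 5 stereoisomers in total.

5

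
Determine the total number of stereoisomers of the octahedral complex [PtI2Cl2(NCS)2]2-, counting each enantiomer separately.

An octahedron has six vertices in three trans pairs; every non-trans pair is cis.
The distinct arrangements are (5 in all): I trans, Cl trans, NCS trans; I cis, Cl trans, NCS cis; I cis, Cl cis, NCS trans; I cis, Cl cis, NCS cis (chiral); I trans, Cl cis, NCS cis.
One of these lacks any improper symmetry element and so occurs as an enantiomeric pair, giving 5 + 1 = 6 stereoisomers in total.

6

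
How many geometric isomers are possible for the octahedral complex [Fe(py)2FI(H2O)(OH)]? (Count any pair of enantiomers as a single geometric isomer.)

The six octahedral sites form three mutually perpendicular trans pairs.
Systematic enumeration (placing each ligand type in turn and discarding arrangements equivalent by rotation or reflection) gives 9 geometric isomers.

9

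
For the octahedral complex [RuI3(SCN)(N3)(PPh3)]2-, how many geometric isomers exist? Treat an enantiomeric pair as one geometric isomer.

The six octahedral sites form three mutually perpendicular trans pairs.
Systematic placement gives 4 geometric isomers: I mer (3 arrangements); I fac (chiral).

4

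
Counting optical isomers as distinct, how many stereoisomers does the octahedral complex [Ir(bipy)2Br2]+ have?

Each bipy is bidentate and must span two cis positions.
Working through the distinct placements yields 2 geometric isomers: Br trans; Br cis (chiral).
One of these lacks any improper symmetry element and so occurs as an enantiomeric pair, giving 2 + 1 = 3 stereoisomers in total.

3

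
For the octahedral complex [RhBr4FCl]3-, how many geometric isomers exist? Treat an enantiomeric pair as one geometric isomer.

2

An octahedron has six vertices in three trans pairs; every non-trans pair is cis.
Systematic placement gives 2 geometric isomers: F and Cl mutually trans; F and Cl mutually cis.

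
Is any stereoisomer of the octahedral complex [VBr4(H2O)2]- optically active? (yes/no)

no

There are 2 geometric isomers: H2O trans; H2O cis.
Each arrangement has an internal mirror plane or centre of symmetry, so none is chiral.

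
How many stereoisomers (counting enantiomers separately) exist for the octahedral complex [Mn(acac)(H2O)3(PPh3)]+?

2

In an octahedral complex each vertex has one trans partner and four cis neighbours.
Each acac is bidentate and must span two cis positions.
Systematic placement gives 2 geometric isomers: H2O mer; H2O fac.
Each arrangement has an internal mirror plane or centre of symmetry, so none is chiral.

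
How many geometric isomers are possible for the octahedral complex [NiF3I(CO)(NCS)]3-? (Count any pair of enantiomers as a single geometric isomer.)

4

An octahedron has six vertices in three trans pairs; every non-trans pair is cis.
Systematic placement gives 4 geometric isomers: F mer (3 arrangements); F fac (chiral).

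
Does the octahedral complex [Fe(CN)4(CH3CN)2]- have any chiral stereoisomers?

no

An octahedron has six vertices in three trans pairs; every non-trans pair is cis.
Working through the distinct placements yields 2 geometric isomers: CH3CN trans; CH3CN cis.
Each arrangement has an internal mirror plane or centre of symmetry, so none is chiral.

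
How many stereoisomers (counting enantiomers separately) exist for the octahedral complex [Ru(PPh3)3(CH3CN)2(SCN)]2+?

3

Systematic placement gives 3 geometric isomers: PPh3 mer, CH3CN trans; PPh3 fac, CH3CN cis; PPh3 mer, CH3CN cis.
Each arrangement has an internal mirror plane or centre of symmetry, so none is chiral.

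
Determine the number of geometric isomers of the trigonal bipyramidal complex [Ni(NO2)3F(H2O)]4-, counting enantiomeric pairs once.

In a trigonal bipyramid the two axial positions differ from the three equatorial ones.
There are 4 geometric isomers: F axial, H2O axial; F axial, H2O equatorial; F equatorial, H2O axial; F equatorial, H2O equatorial.

4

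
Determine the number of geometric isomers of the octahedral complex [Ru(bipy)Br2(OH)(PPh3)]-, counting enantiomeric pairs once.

4

The six octahedral sites form three mutually perpendicular trans pairs.
Each bipy is bidentate and must span two cis positions.
Systematic placement gives 4 geometric isomers: Br trans; Br cis (3 arrangements, 2 chiral).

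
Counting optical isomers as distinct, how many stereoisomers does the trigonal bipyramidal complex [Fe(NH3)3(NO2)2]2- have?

3

In a trigonal bipyramid the two axial positions differ from the three equatorial ones.
Systematic placement gives 3 geometric isomers: NO2 both equatorial; NO2 one axial, one equatorial; NO2 both axial.
Each arrangement has an internal mirror plane or centre of symmetry, so none is chiral.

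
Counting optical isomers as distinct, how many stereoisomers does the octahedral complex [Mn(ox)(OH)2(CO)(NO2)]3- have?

The six octahedral sites form three mutually perpendicular trans pairs.
Each ox is bidentate and must span two cis positions.
There are 4 geometric isomers: OH cis (3 arrangements, 2 chiral); OH trans.
Of these, 2 lack any improper symmetry element and so occur as enantiomeric pairs, giving 4 + 2 = 6 stereoisomers in total.

6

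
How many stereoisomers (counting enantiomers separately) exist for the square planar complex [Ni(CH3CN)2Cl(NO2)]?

A square has two trans pairs of vertices; adjacent vertices are cis.
The distinct arrangements are (2 in all): CH3CN cis; CH3CN trans.
Each arrangement has an internal mirror plane or centre of symmetry, so none is chiral.

2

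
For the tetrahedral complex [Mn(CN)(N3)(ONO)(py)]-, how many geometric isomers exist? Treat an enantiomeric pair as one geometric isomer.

Only one geometric arrangement is possible; it has no improper symmetry element, so it exists as a pair of enantiomers (2 stereoisomers).

1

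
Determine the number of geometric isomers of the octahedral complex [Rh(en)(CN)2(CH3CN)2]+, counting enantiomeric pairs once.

Each en is bidentate and must span two cis positions.
The distinct arrangements are (3 in all): CN cis, CH3CN trans; CN cis, CH3CN cis (chiral); CN trans, CH3CN cis.

3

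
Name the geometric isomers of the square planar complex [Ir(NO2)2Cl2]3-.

cis and trans

In a square planar complex each vertex has one trans partner and two cis neighbours.
Working through the distinct placements yields 2 geometric isomers: NO2 cis; NO2 trans.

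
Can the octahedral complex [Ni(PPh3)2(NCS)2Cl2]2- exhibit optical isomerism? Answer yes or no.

yes

An octahedron has six vertices in three trans pairs; every non-trans pair is cis.
There are 5 geometric isomers: PPh3 trans, NCS trans, Cl trans; PPh3 cis, NCS cis, Cl trans; PPh3 trans, NCS cis, Cl cis; PPh3 cis, NCS cis, Cl cis (chiral); PPh3 cis, NCS trans, Cl cis.
One of these lacks any improper symmetry element and so occurs as an enantiomeric pair, giving 5 + 1 = 6 stereoisomers in total.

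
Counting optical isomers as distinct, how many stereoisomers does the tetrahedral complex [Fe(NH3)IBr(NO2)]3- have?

All four vertices of a tetrahedron are equivalent and mutually adjacent, so cis/trans isomerism cannot arise.
Only one geometric arrangement is possible; it has no improper symmetry element, so it exists as a pair of enantiomers (2 stereoisomers).

2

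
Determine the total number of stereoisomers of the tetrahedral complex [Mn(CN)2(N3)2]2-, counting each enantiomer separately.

In a tetrahedral complex all four positions are equivalent and every pair of ligands is adjacent — there is no cis/trans distinction.
Only one geometric arrangement is possible.

1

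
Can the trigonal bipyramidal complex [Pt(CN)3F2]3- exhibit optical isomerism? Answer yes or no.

no

Working through the distinct placements yields 3 geometric isomers: F both equatorial; F one axial, one equatorial; F both axial.
Each arrangement has an internal mirror plane or centre of symmetry, so none is chiral.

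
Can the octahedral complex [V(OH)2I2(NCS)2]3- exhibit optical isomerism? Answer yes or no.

There are 5 geometric isomers: OH trans, I trans, NCS trans; OH cis, I trans, NCS cis; OH trans, I cis, NCS cis; OH cis, I cis, NCS cis (chiral); OH cis, I cis, NCS trans.
One of these lacks any improper symmetry element and so occurs as an enantiomeric pair, giving 5 + 1 = 6 stereoisomers in total.

yes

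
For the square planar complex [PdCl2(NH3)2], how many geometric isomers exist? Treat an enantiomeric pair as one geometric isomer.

A square has two trans pairs of vertices; adjacent vertices are cis.
Working through the distinct placements yields 2 geometric isomers: Cl cis; Cl trans.

2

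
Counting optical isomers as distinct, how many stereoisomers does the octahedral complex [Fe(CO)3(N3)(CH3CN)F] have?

5

Systematic placement gives 4 geometric isomers: CO mer (3 arrangements); CO fac (chiral).
One of these lacks any improper symmetry element and so occurs as an enantiomeric pair, giving 4 + 1 = 5 stereoisomers in total.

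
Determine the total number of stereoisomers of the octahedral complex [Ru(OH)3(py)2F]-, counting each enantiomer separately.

The six octahedral sites form three mutually perpendicular trans pairs.
Working through the distinct placements yields 3 geometric isomers: OH mer, py trans; OH fac, py cis; OH mer, py cis.
Each arrangement has an internal mirror plane or centre of symmetry, so none is chiral.

3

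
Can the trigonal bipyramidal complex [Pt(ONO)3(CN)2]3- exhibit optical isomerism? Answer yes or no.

no

A trigonal bipyramid has two axial and three equatorial sites, which are chemically inequivalent.
Working through the distinct placements yields 3 geometric isomers: CN both axial; CN one axial, one equatorial; CN both equatorial.
Each arrangement has an internal mirror plane or centre of symmetry, so none is chiral.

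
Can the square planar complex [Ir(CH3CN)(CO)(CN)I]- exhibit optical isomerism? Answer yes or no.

In a square planar complex each vertex has one trans partner and two cis neighbours.
There are 3 geometric isomers: (CH3CN/CO trans, CN/I trans); (CH3CN/I trans, CN/CO trans); (CH3CN/CN trans, CO/I trans).
Each arrangement has an internal mirror plane or centre of symmetry, so none is chiral.

no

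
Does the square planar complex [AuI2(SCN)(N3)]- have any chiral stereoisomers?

Systematic placement gives 2 geometric isomers: I cis; I trans.
Each arrangement has an internal mirror plane or centre of symmetry, so none is chiral.

no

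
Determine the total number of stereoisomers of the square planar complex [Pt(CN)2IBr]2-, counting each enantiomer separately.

2

A square has two trans pairs of vertices; adjacent vertices are cis.
There are 2 geometric isomers: CN cis; CN trans.
Each arrangement has an internal mirror plane or centre of symmetry, so none is chiral.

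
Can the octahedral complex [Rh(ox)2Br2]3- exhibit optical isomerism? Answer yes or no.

yes

An octahedron has six vertices in three trans pairs; every non-trans pair is cis.
Each ox is bidentate and must span two cis positions.
There are 2 geometric isomers: Br trans; Br cis (chiral).
One of these lacks any improper symmetry element and so occurs as an enantiomeric pair, giving 2 + 1 = 3 stereoisomers in total.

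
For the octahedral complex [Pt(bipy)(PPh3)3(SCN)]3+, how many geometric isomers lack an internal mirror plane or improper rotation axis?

An octahedron has six vertices in three trans pairs; every non-trans pair is cis.
Each bipy is bidentate and must span two cis positions.
The distinct arrangements are (2 in all): PPh3 mer; PPh3 fac.
Each arrangement has an internal mirror plane or centre of symmetry, so none is chiral.

0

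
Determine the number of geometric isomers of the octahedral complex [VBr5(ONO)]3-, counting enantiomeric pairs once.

Only one geometric arrangement is possible.

1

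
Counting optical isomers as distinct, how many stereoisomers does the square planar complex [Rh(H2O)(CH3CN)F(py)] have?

3

A square has two trans pairs of vertices; adjacent vertices are cis.
The distinct arrangements are (3 in all): (CH3CN/H2O trans, F/py trans); (CH3CN/py trans, F/H2O trans); (CH3CN/F trans, H2O/py trans).
Each arrangement has an internal mirror plane or centre of symmetry, so none is chiral.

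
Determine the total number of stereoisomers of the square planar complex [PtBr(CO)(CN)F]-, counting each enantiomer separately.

Working through the distinct placements yields 3 geometric isomers: (Br/CO trans, CN/F trans); (Br/F trans, CN/CO trans); (Br/CN trans, CO/F trans).
Each arrangement has an internal mirror plane or centre of symmetry, so none is chiral.

3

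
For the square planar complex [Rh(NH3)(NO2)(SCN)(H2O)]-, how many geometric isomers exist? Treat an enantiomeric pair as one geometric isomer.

3

In a square planar complex each vertex has one trans partner and two cis neighbours.
Working through the distinct placements yields 3 geometric isomers: (H2O/NO2 trans, NH3/SCN trans); (H2O/SCN trans, NH3/NO2 trans); (H2O/NH3 trans, NO2/SCN trans).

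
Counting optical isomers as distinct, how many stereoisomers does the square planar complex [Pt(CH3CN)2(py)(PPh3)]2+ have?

2

In a square planar complex each vertex has one trans partner and two cis neighbours.
There are 2 geometric isomers: CH3CN cis; CH3CN trans.
Each arrangement has an internal mirror plane or centre of symmetry, so none is chiral.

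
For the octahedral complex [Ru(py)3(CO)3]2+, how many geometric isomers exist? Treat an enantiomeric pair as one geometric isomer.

2

An octahedron has six vertices in three trans pairs; every non-trans pair is cis.
The distinct arrangements are (2 in all): py mer; py fac.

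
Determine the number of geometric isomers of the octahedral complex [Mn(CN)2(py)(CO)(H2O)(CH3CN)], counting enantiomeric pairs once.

9

The six octahedral sites form three mutually perpendicular trans pairs.
Exhaustive case analysis gives 9 geometric isomers.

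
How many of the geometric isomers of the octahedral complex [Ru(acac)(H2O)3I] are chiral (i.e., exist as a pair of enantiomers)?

In an octahedral complex each vertex has one trans partner and four cis neighbours.
Each acac is bidentate and must span two cis positions.
Working through the distinct placements yields 2 geometric isomers: H2O mer; H2O fac.
Each arrangement has an internal mirror plane or centre of symmetry, so none is chiral.

0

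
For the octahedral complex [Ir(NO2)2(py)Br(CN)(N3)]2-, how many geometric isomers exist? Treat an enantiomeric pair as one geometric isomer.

In an octahedral complex each vertex has one trans partner and four cis neighbours.
Exhaustive case analysis gives 9 geometric isomers.

9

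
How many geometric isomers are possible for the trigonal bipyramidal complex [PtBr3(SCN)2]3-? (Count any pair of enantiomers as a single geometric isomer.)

3

In a trigonal bipyramid the two axial positions differ from the three equatorial ones.
The distinct arrangements are (3 in all): SCN both equatorial; SCN one axial, one equatorial; SCN both axial.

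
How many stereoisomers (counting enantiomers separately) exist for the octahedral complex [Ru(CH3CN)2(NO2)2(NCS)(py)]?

An octahedron has six vertices in three trans pairs; every non-trans pair is cis.
Systematic placement gives 6 geometric isomers: CH3CN trans, NO2 cis; CH3CN trans, NO2 trans; CH3CN cis, NO2 cis (3 arrangements, 2 chiral); CH3CN cis, NO2 trans.
Of these, 2 lack any improper symmetry element and so occur as enantiomeric pairs, giving 6 + 2 = 8 stereoisomers in total.

8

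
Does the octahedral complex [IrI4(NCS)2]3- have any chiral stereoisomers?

no

An octahedron has six vertices in three trans pairs; every non-trans pair is cis.
Systematic placement gives 2 geometric isomers: NCS trans; NCS cis.
Each arrangement has an internal mirror plane or centre of symmetry, so none is chiral.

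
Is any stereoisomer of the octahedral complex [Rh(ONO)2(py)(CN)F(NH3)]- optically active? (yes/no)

Systematic enumeration (placing each ligand type in turn and discarding arrangements equivalent by rotation or reflection) gives 9 geometric isomers.
Of these, 6 lack any improper symmetry element and so occur as enantiomeric pairs, giving 9 + 6 = 15 stereoisomers in total.

yes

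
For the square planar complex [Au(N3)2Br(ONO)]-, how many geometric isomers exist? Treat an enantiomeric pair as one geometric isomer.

2

In a square planar complex each vertex has one trans partner and two cis neighbours.
The distinct arrangements are (2 in all): N3 cis; N3 trans.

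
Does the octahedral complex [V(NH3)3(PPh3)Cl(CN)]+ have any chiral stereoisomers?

yes

An octahedron has six vertices in three trans pairs; every non-trans pair is cis.
There are 4 geometric isomers: NH3 mer (3 arrangements); NH3 fac (chiral).
One of these lacks any improper symmetry element and so occurs as an enantiomeric pair, giving 4 + 1 = 5 stereoisomers in total.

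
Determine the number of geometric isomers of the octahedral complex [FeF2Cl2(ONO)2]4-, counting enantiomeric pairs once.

Working through the distinct placements yields 5 geometric isomers: F trans, Cl trans, ONO trans; F cis, Cl trans, ONO cis; F cis, Cl cis, ONO trans; F cis, Cl cis, ONO cis (chiral); F trans, Cl cis, ONO cis.

5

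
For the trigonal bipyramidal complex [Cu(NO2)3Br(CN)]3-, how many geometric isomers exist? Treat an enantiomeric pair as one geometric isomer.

In a trigonal bipyramid the two axial positions differ from the three equatorial ones.
Working through the distinct placements yields 4 geometric isomers: Br axial, CN axial; Br axial, CN equatorial; Br equatorial, CN axial; Br equatorial, CN equatorial.

4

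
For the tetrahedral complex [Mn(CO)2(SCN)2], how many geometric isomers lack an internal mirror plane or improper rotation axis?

0

All four vertices of a tetrahedron are equivalent and mutually adjacent, so cis/trans isomerism cannot arise.
Only one geometric arrangement is possible.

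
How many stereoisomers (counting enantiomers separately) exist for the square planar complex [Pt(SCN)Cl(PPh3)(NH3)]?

3

In a square planar complex each vertex has one trans partner and two cis neighbours.
Systematic placement gives 3 geometric isomers: (Cl/PPh3 trans, NH3/SCN trans); (Cl/SCN trans, NH3/PPh3 trans); (Cl/NH3 trans, PPh3/SCN trans).
Each arrangement has an internal mirror plane or centre of symmetry, so none is chiral.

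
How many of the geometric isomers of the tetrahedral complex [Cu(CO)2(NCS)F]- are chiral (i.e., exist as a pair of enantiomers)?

0

Only one geometric arrangement is possible.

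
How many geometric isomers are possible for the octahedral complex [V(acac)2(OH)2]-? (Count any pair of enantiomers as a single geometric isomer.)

The six octahedral sites form three mutually perpendicular trans pairs.
Each acac is bidentate and must span two cis positions.
There are 2 geometric isomers: OH trans; OH cis (chiral).

2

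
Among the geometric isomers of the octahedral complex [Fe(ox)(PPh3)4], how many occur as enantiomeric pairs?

0

The six octahedral sites form three mutually perpendicular trans pairs.
Each ox is bidentate and must span two cis positions.
Only one geometric arrangement is possible.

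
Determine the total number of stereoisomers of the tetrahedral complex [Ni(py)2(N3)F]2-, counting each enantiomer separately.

All four vertices of a tetrahedron are equivalent and mutually adjacent, so cis/trans isomerism cannot arise.
Only one geometric arrangement is possible.

1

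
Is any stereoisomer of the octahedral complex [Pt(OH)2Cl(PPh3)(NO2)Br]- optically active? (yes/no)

yes

In an octahedral complex each vertex has one trans partner and four cis neighbours.
Placing the ligands in turn and identifying arrangements related by rotation or reflection leaves 9 distinct geometric isomers.
Of these, 6 lack any improper symmetry element and so occur as enantiomeric pairs, giving 9 + 6 = 15 stereoisomers in total.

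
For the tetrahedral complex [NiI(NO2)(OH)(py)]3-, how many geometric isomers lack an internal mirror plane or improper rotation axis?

Only one geometric arrangement is possible; it has no improper symmetry element, so it exists as a pair of enantiomers (2 stereoisomers).

1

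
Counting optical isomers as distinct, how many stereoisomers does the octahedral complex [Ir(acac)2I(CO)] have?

3

An octahedron has six vertices in three trans pairs; every non-trans pair is cis.
Each acac is bidentate and must span two cis positions.
Working through the distinct placements yields 2 geometric isomers: I and CO mutually trans; I and CO mutually cis (chiral).
One of these lacks any improper symmetry element and so occurs as an enantiomeric pair, giving 2 + 1 = 3 stereoisomers in total.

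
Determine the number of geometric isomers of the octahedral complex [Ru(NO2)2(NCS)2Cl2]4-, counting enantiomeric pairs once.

In an octahedral complex each vertex has one trans partner and four cis neighbours.
The distinct arrangements are (5 in all): NO2 trans, NCS trans, Cl trans; NO2 cis, NCS cis, Cl trans; NO2 trans, NCS cis, Cl cis; NO2 cis, NCS cis, Cl cis (chiral); NO2 cis, NCS trans, Cl cis.

5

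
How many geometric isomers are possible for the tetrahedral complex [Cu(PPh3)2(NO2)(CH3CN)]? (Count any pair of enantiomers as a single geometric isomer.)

Only one geometric arrangement is possible.

1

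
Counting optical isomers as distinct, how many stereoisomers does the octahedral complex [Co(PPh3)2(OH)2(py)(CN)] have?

The distinct arrangements are (6 in all): PPh3 cis, OH cis (3 arrangements, 2 chiral); PPh3 trans, OH cis; PPh3 cis, OH trans; PPh3 trans, OH trans.
Of these, 2 lack any improper symmetry element and so occur as enantiomeric pairs, giving 6 + 2 = 8 stereoisomers in total.

8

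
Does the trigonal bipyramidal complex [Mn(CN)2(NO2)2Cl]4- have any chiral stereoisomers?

yes

Exhaustive case analysis gives 5 geometric isomers.
One of these lacks any improper symmetry element and so occurs as an enantiomeric pair, giving 5 + 1 = 6 stereoisomers in total.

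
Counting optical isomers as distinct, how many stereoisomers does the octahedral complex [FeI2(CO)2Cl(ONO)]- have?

8

There are 6 geometric isomers: I cis, CO trans; I trans, CO trans; I cis, CO cis (3 arrangements, 2 chiral); I trans, CO cis.
Of these, 2 lack any improper symmetry element and so occur as enantiomeric pairs, giving 6 + 2 = 8 stereoisomers in total.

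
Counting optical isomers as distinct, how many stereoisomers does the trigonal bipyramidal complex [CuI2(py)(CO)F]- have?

10

A trigonal bipyramid has two axial and three equatorial sites, which are chemically inequivalent.
Systematic enumeration (placing each ligand type in turn and discarding arrangements equivalent by rotation or reflection) gives 7 geometric isomers.
Of these, 3 lack any improper symmetry element and so occur as enantiomeric pairs, giving 7 + 3 = 10 stereoisomers in total.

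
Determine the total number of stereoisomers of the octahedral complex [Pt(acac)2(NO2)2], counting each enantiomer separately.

An octahedron has six vertices in three trans pairs; every non-trans pair is cis.
Each acac is bidentate and must span two cis positions.
Systematic placement gives 2 geometric isomers: NO2 trans; NO2 cis (chiral).
One of these lacks any improper symmetry element and so occurs as an enantiomeric pair, giving 2 + 1 = 3 stereoisomers in total.

3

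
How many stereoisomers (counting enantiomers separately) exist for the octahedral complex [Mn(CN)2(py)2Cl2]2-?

An octahedron has six vertices in three trans pairs; every non-trans pair is cis.
There are 5 geometric isomers: CN trans, py trans, Cl trans; CN trans, py cis, Cl cis; CN cis, py trans, Cl cis; CN cis, py cis, Cl cis (chiral); CN cis, py cis, Cl trans.
One of these lacks any improper symmetry element and so occurs as an enantiomeric pair, giving 5 + 1 = 6 stereoisomers in total.

6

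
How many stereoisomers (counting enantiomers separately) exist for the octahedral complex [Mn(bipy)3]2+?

2

Each bipy is bidentate and must span two cis positions.
Only one geometric arrangement is possible; it has no improper symmetry element, so it exists as a pair of enantiomers (2 stereoisomers).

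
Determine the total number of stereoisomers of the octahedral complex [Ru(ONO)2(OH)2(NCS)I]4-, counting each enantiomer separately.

8

An octahedron has six vertices in three trans pairs; every non-trans pair is cis.
The distinct arrangements are (6 in all): ONO trans, OH trans; ONO cis, OH cis (3 arrangements, 2 chiral); ONO trans, OH cis; ONO cis, OH trans.
Of these, 2 lack any improper symmetry element and so occur as enantiomeric pairs, giving 6 + 2 = 8 stereoisomers in total.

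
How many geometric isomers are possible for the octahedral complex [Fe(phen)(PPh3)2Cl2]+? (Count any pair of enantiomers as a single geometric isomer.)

An octahedron has six vertices in three trans pairs; every non-trans pair is cis.
Each phen is bidentate and must span two cis positions.
Systematic placement gives 3 geometric isomers: PPh3 cis, Cl trans; PPh3 cis, Cl cis (chiral); PPh3 trans, Cl cis.

3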